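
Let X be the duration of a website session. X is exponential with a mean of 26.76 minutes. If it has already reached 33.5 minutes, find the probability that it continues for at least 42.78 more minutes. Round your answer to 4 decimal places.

0.2022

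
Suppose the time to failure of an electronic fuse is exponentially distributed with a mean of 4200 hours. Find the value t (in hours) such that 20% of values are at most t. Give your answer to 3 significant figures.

937

The rate is λ = 1/4200 = 0.000238095 per hour.
Set 1 − e^(−λt) = 0.2, so t = −ln(0.8)/λ = 0.22314/0.000238095 ≈ 937.203 hours.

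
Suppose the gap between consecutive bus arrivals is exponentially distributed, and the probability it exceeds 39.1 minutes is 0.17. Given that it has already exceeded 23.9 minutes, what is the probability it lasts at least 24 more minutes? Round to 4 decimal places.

From e^(−λ·39.1) = 0.17, λ = −ln(0.17)/39.1 = 0.0453186.
Memoryless: P(X > 23.9+24 | X > 23.9) = P(X > 24) = e^(−0.0453186·24) ≈ 0.3370.

0.3370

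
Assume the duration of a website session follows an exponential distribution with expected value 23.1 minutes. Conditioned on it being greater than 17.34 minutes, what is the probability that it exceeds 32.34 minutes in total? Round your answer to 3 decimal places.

0.522

The rate is λ = 1/23.1 = 0.04329 per minute.
The exponential is memoryless, so the remaining time is again Exp(λ): the condition X > 17.34 is irrelevant.
P(X > 15) = e^(−0.64935) ≈ 0.522.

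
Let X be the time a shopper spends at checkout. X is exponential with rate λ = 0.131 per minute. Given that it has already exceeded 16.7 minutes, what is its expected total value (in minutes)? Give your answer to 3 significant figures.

24.3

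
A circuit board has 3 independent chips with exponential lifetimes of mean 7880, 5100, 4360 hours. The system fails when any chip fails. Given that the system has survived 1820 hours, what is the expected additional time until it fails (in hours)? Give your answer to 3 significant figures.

First-failure rate Σλ = 1/7880 + 1/5100 + 1/4360 = 0.00055234.
By memorylessness the expected residual is 1/Σλ = 1810.48 hours, regardless of the 1820 already elapsed.

1810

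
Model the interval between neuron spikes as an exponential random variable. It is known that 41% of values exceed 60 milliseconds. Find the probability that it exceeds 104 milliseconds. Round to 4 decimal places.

0.2132

e^(−λ·60) = 0.41 ⇒ λ = −ln(0.41)/60 = 0.01486.
P(X > 104) = e^(−0.01486·104) = e^(−1.5454) ≈ 0.2132.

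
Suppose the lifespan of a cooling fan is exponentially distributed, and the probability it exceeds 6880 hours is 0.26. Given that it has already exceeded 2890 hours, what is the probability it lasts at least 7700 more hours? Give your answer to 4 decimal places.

From e^(−λ·6880) = 0.26, λ = −ln(0.26)/6880 = 0.000195796.
Memoryless: P(X > 2890+7700 | X > 2890) = P(X > 7700) = e^(−0.000195796·7700) ≈ 0.2214.

0.2214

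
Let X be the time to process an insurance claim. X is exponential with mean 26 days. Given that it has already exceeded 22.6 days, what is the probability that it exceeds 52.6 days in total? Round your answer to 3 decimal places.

0.315

The rate is λ = 1/26 = 0.0384615 per day.
By the memoryless property, P(X > 22.6+30 | X > 22.6) = P(X > 30).
P(X > 30) = e^(−1.1538) ≈ 0.315.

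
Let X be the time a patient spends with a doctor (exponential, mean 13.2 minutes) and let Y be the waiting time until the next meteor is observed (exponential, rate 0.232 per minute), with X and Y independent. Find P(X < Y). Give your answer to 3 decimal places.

λ_1 = 1/13.2 = 0.0757576, λ_2 = 0.232.
For independent exponentials, P(X < Y) = λ_1/(λ_1+λ_2) = 0.0757576/0.307758 ≈ 0.246.

0.246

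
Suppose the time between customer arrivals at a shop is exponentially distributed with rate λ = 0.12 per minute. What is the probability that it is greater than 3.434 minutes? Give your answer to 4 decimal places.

0.6623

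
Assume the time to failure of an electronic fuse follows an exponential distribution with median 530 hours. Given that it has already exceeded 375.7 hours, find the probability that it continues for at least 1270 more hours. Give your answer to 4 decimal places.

For an exponential, median = ln(2)/λ, so λ = ln 2 / 530 = 0.00130782 per hour.
By the memoryless property, P(X > 375.7+1270 | X > 375.7) = P(X > 1270).
P(X > 1270) = e^(−1.6609) ≈ 0.1900.

0.1900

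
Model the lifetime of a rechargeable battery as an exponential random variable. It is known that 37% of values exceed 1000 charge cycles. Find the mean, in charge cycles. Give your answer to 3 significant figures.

e^(−λ·1000) = 0.37 ⇒ λ = −ln(0.37)/1000 = 0.000994252.
Mean = 1/λ = 1005.78 charge cycles.

1010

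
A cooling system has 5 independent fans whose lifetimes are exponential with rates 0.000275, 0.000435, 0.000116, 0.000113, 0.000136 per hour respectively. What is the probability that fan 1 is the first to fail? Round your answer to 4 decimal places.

0.2558

The time to first failure is exponential with rate Σλ = 0.000275 + 0.000435 + 0.000116 + 0.000113 + 0.000136 = 0.001075.
P(fan 1 first) = λ_1/Σλ = 0.000275/0.001075 ≈ 0.2558.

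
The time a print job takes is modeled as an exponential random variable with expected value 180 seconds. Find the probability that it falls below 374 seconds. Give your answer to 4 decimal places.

The rate is λ = 1/180 = 0.00555556 per second.
P(X ≤ 374) = 1 − e^(−λ·374) = 1 − e^(−2.0778) ≈ 0.8748.

0.8748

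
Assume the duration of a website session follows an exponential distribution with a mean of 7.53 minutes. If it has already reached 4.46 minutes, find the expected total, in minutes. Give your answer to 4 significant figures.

11.99

The rate is λ = 1/7.53 = 0.132802 per minute.
By memorylessness, E[X | X > 4.46] = 4.46 + 1/λ = 4.46 + 7.53 = 11.99 minutes.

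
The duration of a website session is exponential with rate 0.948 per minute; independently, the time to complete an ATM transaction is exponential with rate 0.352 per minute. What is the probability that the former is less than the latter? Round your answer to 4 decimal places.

0.7292

λ_1 = 0.948, λ_2 = 0.352.
For independent exponentials, P(the former < the latter) = λ_1/(λ_1+λ_2) = 0.948/1.3 ≈ 0.7292.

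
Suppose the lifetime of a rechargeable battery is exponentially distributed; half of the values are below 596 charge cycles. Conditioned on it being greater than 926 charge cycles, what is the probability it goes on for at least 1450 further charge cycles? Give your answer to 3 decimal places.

For an exponential, median = ln(2)/λ, so λ = ln 2 / 596 = 0.001163 per charge cycle.
By the memoryless property, P(X > 926+1450 | X > 926) = P(X > 1450).
P(X > 1450) = e^(−1.6863) ≈ 0.185.

0.185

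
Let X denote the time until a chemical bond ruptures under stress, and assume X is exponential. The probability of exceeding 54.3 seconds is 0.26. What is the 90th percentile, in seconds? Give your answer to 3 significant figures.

e^(−λ·54.3) = 0.26 ⇒ λ = −ln(0.26)/54.3 = 0.024808.
90th percentile: 1 − e^(−λt) = 0.9, t = −ln(0.1)/λ = 92.8163 seconds.

92.8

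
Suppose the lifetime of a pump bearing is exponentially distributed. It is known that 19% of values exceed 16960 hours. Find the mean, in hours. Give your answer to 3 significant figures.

e^(−λ·16960) = 0.19 ⇒ λ = −ln(0.19)/16960 = 0.0000979205.
Mean = 1/λ = 10212.4 hours.

10200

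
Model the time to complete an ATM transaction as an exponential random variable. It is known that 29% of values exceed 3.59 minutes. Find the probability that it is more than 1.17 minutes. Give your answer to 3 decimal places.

0.668

e^(−λ·3.59) = 0.29 ⇒ λ = −ln(0.29)/3.59 = 0.344812.
P(X > 1.17) = e^(−0.344812·1.17) = e^(−0.40343) ≈ 0.668.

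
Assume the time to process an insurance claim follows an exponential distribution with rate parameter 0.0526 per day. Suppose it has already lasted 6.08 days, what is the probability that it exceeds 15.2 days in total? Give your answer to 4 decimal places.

P(X > s+t | X > s) = e^(−λ(s+t))/e^(−λs) = e^(−λt), independent of s = 6.08.
P(X > 9.12) = e^(−0.47971) ≈ 0.6190.

0.6190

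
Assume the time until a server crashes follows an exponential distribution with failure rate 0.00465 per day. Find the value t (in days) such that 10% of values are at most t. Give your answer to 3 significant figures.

22.7

Set 1 − e^(−λt) = 0.1, so t = −ln(0.9)/λ = 0.10536/0.00465 ≈ 22.6582 days.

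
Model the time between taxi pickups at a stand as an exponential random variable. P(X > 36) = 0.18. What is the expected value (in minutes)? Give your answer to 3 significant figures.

e^(−λ·36) = 0.18 ⇒ λ = −ln(0.18)/36 = 0.0476333.
Mean = 1/λ = 20.9937 minutes.

21.0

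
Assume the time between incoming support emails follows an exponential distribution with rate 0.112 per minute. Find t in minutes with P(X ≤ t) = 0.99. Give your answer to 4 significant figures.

41.12

Set 1 − e^(−λt) = 0.99, so t = −ln(0.01)/λ = 4.6052/0.112 ≈ 41.1176 minutes.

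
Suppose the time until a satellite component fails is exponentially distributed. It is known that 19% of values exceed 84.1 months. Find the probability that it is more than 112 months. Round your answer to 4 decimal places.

e^(−λ·84.1) = 0.19 ⇒ λ = −ln(0.19)/84.1 = 0.0197471.
P(X > 112) = e^(−0.0197471·112) = e^(−2.2117) ≈ 0.1095.

0.1095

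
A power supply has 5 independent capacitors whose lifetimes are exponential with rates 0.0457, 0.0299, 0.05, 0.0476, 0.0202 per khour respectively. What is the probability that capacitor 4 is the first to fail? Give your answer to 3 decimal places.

0.246

The time to first failure is exponential with rate Σλ = 0.0457 + 0.0299 + 0.05 + 0.0476 + 0.0202 = 0.1934.
P(capacitor 4 first) = λ_4/Σλ = 0.0476/0.1934 ≈ 0.246.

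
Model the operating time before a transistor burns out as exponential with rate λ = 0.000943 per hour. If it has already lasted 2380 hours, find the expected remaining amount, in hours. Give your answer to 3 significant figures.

By memorylessness, the remaining amount past any threshold is again Exp(λ) with mean 1/λ = 1060.45 hours.

1060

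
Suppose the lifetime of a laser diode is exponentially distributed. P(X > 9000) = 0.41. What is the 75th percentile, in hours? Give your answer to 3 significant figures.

14000

e^(−λ·9000) = 0.41 ⇒ λ = −ln(0.41)/9000 = 0.0000990665.
75th percentile: 1 − e^(−λt) = 0.75, t = −ln(0.25)/λ = 13993.6 hours.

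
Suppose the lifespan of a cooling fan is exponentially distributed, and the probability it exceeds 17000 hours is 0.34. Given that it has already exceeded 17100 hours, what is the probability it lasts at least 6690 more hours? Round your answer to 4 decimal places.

From e^(−λ·17000) = 0.34, λ = −ln(0.34)/17000 = 0.0000634594.
Memoryless: P(X > 17100+6690 | X > 17100) = P(X > 6690) = e^(−0.0000634594·6690) ≈ 0.6541.

0.6541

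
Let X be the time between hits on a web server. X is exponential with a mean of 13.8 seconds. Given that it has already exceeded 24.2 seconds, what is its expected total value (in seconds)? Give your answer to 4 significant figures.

The rate is λ = 1/13.8 = 0.0724638 per second.
By memorylessness, E[X | X > 24.2] = 24.2 + 1/λ = 24.2 + 13.8 = 38 seconds.

38.00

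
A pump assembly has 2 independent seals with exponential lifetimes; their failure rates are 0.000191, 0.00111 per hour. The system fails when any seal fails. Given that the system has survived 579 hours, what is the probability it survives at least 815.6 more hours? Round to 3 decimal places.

Time to first failure ~ Exp(Σλ) with Σλ = 0.001301.
By memorylessness, P(T > 579+815.6 | T > 579) = P(T > 815.6) = e^(−0.001301·815.6) ≈ 0.346.

0.346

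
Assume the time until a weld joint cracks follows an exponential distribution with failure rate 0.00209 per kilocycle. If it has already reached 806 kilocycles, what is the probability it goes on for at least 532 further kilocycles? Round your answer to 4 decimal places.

P(X > s+t | X > s) = e^(−λ(s+t))/e^(−λs) = e^(−λt), independent of s = 806.
P(X > 532) = e^(−1.1119) ≈ 0.3289.

0.3289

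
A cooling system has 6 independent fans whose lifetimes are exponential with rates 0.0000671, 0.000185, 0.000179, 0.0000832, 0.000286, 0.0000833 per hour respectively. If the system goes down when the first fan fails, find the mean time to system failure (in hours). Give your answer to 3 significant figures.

The time to first failure is exponential with rate Σλ = 0.0000671 + 0.000185 + 0.000179 + 0.0000832 + 0.000286 + 0.0000833 = 0.0008836.
E[min] = 1/Σλ = 1/0.0008836 = 1131.73 hours.

1130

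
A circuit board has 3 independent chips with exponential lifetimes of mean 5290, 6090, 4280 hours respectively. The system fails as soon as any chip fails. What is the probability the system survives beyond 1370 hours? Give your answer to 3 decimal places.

0.448

The first failure time is exponential with rate Σλ_i = 1/5290 + 1/6090 + 1/4280 = 0.000586884 per hour.
P(min > 1370) = e^(−0.000586884·1370) = e^(−0.80403) ≈ 0.448.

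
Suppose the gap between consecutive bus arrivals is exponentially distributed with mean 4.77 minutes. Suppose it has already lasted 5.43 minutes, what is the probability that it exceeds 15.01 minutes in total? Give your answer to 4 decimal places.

0.1342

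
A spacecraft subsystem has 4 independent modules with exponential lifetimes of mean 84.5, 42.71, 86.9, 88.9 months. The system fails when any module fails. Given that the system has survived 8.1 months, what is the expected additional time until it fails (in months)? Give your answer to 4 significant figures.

First-failure rate Σλ = 1/84.5 + 1/42.71 + 1/86.9 + 1/88.9 = 0.0580041.
By memorylessness the expected residual is 1/Σλ = 17.2402 months, regardless of the 8.1 already elapsed.

17.24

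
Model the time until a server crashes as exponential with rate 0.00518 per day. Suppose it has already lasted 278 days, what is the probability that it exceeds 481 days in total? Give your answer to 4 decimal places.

P(X > s+t | X > s) = e^(−λ(s+t))/e^(−λs) = e^(−λt), independent of s = 278.
P(X > 203) = e^(−1.0515) ≈ 0.3494.

0.3494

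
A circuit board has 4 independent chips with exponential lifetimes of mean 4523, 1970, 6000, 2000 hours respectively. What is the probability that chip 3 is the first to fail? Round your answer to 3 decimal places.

Rates: λ_i = 1/mean_i → 0.000221092, 0.000507614, 0.000166667, 0.0005; Σλ = 0.00139537.
P(chip 3 first) = λ_3/Σλ = 0.000166667/0.00139537 ≈ 0.119.

0.119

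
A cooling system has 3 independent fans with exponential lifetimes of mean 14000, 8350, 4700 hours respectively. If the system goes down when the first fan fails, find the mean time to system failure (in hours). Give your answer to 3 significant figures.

2480

The first failure time is exponential with rate Σλ_i = 1/14000 + 1/8350 + 1/4700 = 0.000403955 per hour.
E[min] = 1/Σλ = 1/0.000403955 = 2475.52 hours.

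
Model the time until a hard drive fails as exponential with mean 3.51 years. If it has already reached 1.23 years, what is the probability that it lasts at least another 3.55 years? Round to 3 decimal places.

0.364

The rate is λ = 1/3.51 = 0.2849 per year.
P(X > s+t | X > s) = e^(−λ(s+t))/e^(−λs) = e^(−λt), independent of s = 1.23.
P(X > 3.55) = e^(−1.0114) ≈ 0.364.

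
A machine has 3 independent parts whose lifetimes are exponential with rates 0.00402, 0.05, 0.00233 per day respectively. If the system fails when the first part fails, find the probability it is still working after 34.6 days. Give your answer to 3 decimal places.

The time to first failure is exponential with rate Σλ = 0.00402 + 0.05 + 0.00233 = 0.05635.
P(min > 34.6) = e^(−0.05635·34.6) = e^(−1.9497) ≈ 0.142.

0.142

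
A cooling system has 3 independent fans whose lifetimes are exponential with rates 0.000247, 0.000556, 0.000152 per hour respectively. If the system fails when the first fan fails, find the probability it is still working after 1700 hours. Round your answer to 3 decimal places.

The time to first failure is exponential with rate Σλ = 0.000247 + 0.000556 + 0.000152 = 0.000955.
P(min > 1700) = e^(−0.000955·1700) = e^(−1.6235) ≈ 0.197.

0.197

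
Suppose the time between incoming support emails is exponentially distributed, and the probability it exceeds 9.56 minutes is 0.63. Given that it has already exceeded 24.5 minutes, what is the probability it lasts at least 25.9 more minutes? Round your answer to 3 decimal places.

0.286

From e^(−λ·9.56) = 0.63, λ = −ln(0.63)/9.56 = 0.0483301.
Memoryless: P(X > 24.5+25.9 | X > 24.5) = P(X > 25.9) = e^(−0.0483301·25.9) ≈ 0.286.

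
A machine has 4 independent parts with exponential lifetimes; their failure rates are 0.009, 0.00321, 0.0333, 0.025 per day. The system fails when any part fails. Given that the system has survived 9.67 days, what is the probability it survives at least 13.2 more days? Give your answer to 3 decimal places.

0.394

Time to first failure ~ Exp(Σλ) with Σλ = 0.07051.
By memorylessness, P(T > 9.67+13.2 | T > 9.67) = P(T > 13.2) = e^(−0.07051·13.2) ≈ 0.394.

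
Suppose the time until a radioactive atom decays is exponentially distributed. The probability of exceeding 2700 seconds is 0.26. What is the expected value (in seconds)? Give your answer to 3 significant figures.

2000

e^(−λ·2700) = 0.26 ⇒ λ = −ln(0.26)/2700 = 0.000498916.
Mean = 1/λ = 2004.34 seconds.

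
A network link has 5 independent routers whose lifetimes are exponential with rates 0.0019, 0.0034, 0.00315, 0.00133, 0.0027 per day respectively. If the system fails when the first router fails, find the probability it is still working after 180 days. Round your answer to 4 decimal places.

0.1058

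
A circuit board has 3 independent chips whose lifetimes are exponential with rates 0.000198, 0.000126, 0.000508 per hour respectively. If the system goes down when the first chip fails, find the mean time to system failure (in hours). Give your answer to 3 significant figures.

1200

The time to first failure is exponential with rate Σλ = 0.000198 + 0.000126 + 0.000508 = 0.000832.
E[min] = 1/Σλ = 1/0.000832 = 1201.92 hours.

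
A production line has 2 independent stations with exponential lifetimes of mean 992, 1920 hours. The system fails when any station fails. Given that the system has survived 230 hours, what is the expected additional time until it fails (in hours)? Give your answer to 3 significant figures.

First-failure rate Σλ = 1/992 + 1/1920 = 0.0015289.
By memorylessness the expected residual is 1/Σλ = 654.066 hours, regardless of the 230 already elapsed.

654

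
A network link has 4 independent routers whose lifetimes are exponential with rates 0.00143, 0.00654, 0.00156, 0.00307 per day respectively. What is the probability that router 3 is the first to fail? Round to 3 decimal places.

0.124

The time to first failure is exponential with rate Σλ = 0.00143 + 0.00654 + 0.00156 + 0.00307 = 0.0126.
P(router 3 first) = λ_3/Σλ = 0.00156/0.0126 ≈ 0.124.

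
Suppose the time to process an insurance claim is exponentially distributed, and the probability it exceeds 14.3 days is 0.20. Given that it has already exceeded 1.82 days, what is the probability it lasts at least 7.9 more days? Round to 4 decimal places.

From e^(−λ·14.3) = 0.20, λ = −ln(0.20)/14.3 = 0.112548.
Memoryless: P(X > 1.82+7.9 | X > 1.82) = P(X > 7.9) = e^(−0.112548·7.9) ≈ 0.4110.

0.4110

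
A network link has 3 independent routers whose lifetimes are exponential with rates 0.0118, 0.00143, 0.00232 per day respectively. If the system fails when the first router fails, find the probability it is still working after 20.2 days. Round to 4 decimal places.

The time to first failure is exponential with rate Σλ = 0.0118 + 0.00143 + 0.00232 = 0.01555.
P(min > 20.2) = e^(−0.01555·20.2) = e^(−0.31411) ≈ 0.7304.

0.7304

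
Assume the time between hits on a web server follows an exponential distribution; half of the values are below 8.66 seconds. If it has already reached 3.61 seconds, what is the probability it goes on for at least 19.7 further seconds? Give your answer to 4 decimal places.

0.2066

For an exponential, median = ln(2)/λ, so λ = ln 2 / 8.66 = 0.0800401 per second.
P(X > s+t | X > s) = e^(−λ(s+t))/e^(−λs) = e^(−λt), independent of s = 3.61.
P(X > 19.7) = e^(−1.5768) ≈ 0.2066.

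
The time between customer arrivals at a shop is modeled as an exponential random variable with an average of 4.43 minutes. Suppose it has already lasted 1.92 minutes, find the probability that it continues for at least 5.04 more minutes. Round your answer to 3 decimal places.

0.321

The rate is λ = 1/4.43 = 0.225734 per minute.
By the memoryless property, P(X > 1.92+5.04 | X > 1.92) = P(X > 5.04).
P(X > 5.04) = e^(−1.1377) ≈ 0.321.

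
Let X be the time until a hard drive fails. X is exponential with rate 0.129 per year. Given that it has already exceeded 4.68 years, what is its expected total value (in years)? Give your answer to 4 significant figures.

12.43

By memorylessness, E[X | X > 4.68] = 4.68 + 1/λ = 4.68 + 7.75194 = 12.4319 years.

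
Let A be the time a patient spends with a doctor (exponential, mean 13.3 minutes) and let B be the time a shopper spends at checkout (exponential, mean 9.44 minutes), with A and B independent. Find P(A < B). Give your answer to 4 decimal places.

0.4151

λ_1 = 1/13.3 = 0.075188, λ_2 = 1/9.44 = 0.105932.
For independent exponentials, P(A < B) = λ_1/(λ_1+λ_2) = 0.075188/0.18112 ≈ 0.4151.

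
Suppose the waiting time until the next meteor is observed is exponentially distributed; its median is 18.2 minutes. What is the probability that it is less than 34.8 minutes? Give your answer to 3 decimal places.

0.734

For an exponential, median = ln(2)/λ, so λ = ln 2 / 18.2 = 0.038085 per minute.
P(X ≤ 34.8) = 1 − e^(−λ·34.8) = 1 − e^(−1.3254) ≈ 0.734.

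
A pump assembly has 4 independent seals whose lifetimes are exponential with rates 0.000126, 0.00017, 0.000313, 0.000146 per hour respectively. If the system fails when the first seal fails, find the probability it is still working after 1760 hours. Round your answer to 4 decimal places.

The time to first failure is exponential with rate Σλ = 0.000126 + 0.00017 + 0.000313 + 0.000146 = 0.000755.
P(min > 1760) = e^(−0.000755·1760) = e^(−1.3288) ≈ 0.2648.

0.2648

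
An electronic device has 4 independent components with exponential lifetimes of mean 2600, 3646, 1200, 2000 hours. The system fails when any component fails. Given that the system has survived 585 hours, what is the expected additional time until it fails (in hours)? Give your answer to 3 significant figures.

502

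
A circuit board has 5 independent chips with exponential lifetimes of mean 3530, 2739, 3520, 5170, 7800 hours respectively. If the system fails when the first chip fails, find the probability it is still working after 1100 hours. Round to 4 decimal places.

The first failure time is exponential with rate Σλ_i = 1/3530 + 1/2739 + 1/3520 + 1/5170 + 1/7800 = 0.0012541 per hour.
P(min > 1100) = e^(−0.0012541·1100) = e^(−1.3795) ≈ 0.2517.

0.2517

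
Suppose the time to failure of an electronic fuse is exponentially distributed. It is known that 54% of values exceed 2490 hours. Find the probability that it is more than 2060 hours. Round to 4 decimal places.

0.6006

e^(−λ·2490) = 0.54 ⇒ λ = −ln(0.54)/2490 = 0.000247464.
P(X > 2060) = e^(−0.000247464·2060) = e^(−0.50978) ≈ 0.6006.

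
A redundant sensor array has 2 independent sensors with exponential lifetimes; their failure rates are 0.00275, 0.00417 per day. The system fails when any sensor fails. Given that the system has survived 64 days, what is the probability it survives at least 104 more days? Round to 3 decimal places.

0.487

Time to first failure ~ Exp(Σλ) with Σλ = 0.00692.
By memorylessness, P(T > 64+104 | T > 64) = P(T > 104) = e^(−0.00692·104) ≈ 0.487.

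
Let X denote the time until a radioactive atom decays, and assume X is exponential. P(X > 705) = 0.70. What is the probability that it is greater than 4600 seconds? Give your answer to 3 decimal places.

e^(−λ·705) = 0.70 ⇒ λ = −ln(0.70)/705 = 0.000505922.
P(X > 4600) = e^(−0.000505922·4600) = e^(−2.3272) ≈ 0.098.

0.098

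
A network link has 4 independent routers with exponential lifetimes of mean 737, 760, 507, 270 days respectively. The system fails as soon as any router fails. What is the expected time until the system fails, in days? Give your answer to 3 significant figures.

The first failure time is exponential with rate Σλ_i = 1/737 + 1/760 + 1/507 + 1/270 = 0.00834873 per day.
E[min] = 1/Σλ = 1/0.00834873 = 119.779 days.

120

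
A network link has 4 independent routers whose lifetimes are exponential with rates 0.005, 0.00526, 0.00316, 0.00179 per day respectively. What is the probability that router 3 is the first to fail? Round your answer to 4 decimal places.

The time to first failure is exponential with rate Σλ = 0.005 + 0.00526 + 0.00316 + 0.00179 = 0.01521.
P(router 3 first) = λ_3/Σλ = 0.00316/0.01521 ≈ 0.2078.

0.2078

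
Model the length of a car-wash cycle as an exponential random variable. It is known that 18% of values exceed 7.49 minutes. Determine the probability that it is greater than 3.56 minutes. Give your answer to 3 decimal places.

0.443

e^(−λ·7.49) = 0.18 ⇒ λ = −ln(0.18)/7.49 = 0.228945.
P(X > 3.56) = e^(−0.228945·3.56) = e^(−0.81504) ≈ 0.443.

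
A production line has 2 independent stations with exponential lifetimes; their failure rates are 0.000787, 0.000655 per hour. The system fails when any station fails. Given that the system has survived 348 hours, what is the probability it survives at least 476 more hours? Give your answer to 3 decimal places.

0.503

Time to first failure ~ Exp(Σλ) with Σλ = 0.001442.
By memorylessness, P(T > 348+476 | T > 348) = P(T > 476) = e^(−0.001442·476) ≈ 0.503.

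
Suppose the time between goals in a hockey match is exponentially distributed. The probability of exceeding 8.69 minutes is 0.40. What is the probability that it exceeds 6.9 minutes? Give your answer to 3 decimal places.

0.483

e^(−λ·8.69) = 0.40 ⇒ λ = −ln(0.40)/8.69 = 0.105442.
P(X > 6.9) = e^(−0.105442·6.9) = e^(−0.72755) ≈ 0.483.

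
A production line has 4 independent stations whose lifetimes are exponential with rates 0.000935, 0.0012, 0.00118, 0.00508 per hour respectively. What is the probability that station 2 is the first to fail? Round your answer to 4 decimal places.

0.1429

The time to first failure is exponential with rate Σλ = 0.000935 + 0.0012 + 0.00118 + 0.00508 = 0.008395.
P(station 2 first) = λ_2/Σλ = 0.0012/0.008395 ≈ 0.1429.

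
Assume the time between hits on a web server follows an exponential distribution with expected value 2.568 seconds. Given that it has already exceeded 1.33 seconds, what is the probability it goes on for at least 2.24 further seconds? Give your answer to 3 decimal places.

The rate is λ = 1/2.568 = 0.389408 per second.
The exponential is memoryless, so the remaining time is again Exp(λ): the condition X > 1.33 is irrelevant.
P(X > 2.24) = e^(−0.87227) ≈ 0.418.

0.418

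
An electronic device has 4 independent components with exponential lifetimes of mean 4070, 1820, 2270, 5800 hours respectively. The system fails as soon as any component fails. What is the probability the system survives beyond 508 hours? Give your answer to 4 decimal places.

0.4890

The first failure time is exponential with rate Σλ_i = 1/4070 + 1/1820 + 1/2270 + 1/5800 = 0.00140809 per hour.
P(min > 508) = e^(−0.00140809·508) = e^(−0.71531) ≈ 0.4890.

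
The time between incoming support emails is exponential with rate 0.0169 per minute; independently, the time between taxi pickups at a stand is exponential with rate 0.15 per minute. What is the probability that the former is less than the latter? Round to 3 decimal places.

λ_1 = 0.0169, λ_2 = 0.15.
For independent exponentials, P(the former < the latter) = λ_1/(λ_1+λ_2) = 0.0169/0.1669 ≈ 0.101.

0.101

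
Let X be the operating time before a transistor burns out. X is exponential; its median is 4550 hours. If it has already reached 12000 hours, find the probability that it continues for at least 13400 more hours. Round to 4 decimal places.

For an exponential, median = ln(2)/λ, so λ = ln 2 / 4550 = 0.00015234 per hour.
The exponential is memoryless, so the remaining time is again Exp(λ): the condition X > 12000 is irrelevant.
P(X > 13400) = e^(−2.0414) ≈ 0.1299.

0.1299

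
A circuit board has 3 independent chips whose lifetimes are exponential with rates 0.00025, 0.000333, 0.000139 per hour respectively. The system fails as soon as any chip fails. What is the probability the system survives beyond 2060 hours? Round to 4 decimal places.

The time to first failure is exponential with rate Σλ = 0.00025 + 0.000333 + 0.000139 = 0.000722.
P(min > 2060) = e^(−0.000722·2060) = e^(−1.4873) ≈ 0.2260.

0.2260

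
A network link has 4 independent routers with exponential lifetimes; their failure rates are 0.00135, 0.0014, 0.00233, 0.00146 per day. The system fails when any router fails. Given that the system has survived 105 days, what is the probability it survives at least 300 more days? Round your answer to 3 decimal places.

0.141

Time to first failure ~ Exp(Σλ) with Σλ = 0.00654.
By memorylessness, P(T > 105+300 | T > 105) = P(T > 300) = e^(−0.00654·300) ≈ 0.141.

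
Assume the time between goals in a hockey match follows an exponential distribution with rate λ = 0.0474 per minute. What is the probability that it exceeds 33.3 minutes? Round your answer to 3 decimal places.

0.206

P(X > 33.3) = e^(−λ·33.3) = e^(−1.5784) ≈ 0.206.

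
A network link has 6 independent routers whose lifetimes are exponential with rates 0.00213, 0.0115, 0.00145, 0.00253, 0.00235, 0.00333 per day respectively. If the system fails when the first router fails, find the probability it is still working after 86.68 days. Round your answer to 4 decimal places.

The time to first failure is exponential with rate Σλ = 0.00213 + 0.0115 + 0.00145 + 0.00253 + 0.00235 + 0.00333 = 0.02329.
P(min > 86.68) = e^(−0.02329·86.68) = e^(−2.0188) ≈ 0.1328.

0.1328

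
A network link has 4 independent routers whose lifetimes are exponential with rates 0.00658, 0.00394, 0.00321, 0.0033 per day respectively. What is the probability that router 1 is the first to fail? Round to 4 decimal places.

0.3864

The time to first failure is exponential with rate Σλ = 0.00658 + 0.00394 + 0.00321 + 0.0033 = 0.01703.
P(router 1 first) = λ_1/Σλ = 0.00658/0.01703 ≈ 0.3864.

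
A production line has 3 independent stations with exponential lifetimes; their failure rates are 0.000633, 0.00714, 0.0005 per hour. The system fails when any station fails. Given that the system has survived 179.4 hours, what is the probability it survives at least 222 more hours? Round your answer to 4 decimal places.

0.1594

Time to first failure ~ Exp(Σλ) with Σλ = 0.008273.
By memorylessness, P(T > 179.4+222 | T > 179.4) = P(T > 222) = e^(−0.008273·222) ≈ 0.1594.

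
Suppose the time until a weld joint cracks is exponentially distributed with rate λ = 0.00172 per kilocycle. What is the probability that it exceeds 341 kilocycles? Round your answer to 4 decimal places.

0.5563

P(X > 341) = e^(−λ·341) = e^(−0.58652) ≈ 0.5563.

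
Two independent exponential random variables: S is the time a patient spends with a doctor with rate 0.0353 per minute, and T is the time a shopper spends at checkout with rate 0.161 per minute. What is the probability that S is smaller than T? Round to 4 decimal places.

λ_1 = 0.0353, λ_2 = 0.161.
For independent exponentials, P(S < T) = λ_1/(λ_1+λ_2) = 0.0353/0.1963 ≈ 0.1798.

0.1798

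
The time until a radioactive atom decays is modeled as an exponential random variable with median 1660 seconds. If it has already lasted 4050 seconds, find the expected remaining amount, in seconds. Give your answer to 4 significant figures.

2395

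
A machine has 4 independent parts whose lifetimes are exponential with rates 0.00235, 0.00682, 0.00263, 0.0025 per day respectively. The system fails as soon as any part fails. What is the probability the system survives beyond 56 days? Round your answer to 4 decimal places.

0.4490

The time to first failure is exponential with rate Σλ = 0.00235 + 0.00682 + 0.00263 + 0.0025 = 0.0143.
P(min > 56) = e^(−0.0143·56) = e^(−0.8008) ≈ 0.4490.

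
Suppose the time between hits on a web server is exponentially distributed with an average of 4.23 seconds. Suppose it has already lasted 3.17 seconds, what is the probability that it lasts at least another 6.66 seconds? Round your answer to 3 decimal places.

0.207

The rate is λ = 1/4.23 = 0.236407 per second.
The exponential is memoryless, so the remaining time is again Exp(λ): the condition X > 3.17 is irrelevant.
P(X > 6.66) = e^(−1.5745) ≈ 0.207.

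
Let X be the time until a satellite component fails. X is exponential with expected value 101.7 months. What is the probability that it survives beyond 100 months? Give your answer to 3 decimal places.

The rate is λ = 1/101.7 = 0.00983284 per month.
P(X > 100) = e^(−λ·100) = e^(−0.98328) ≈ 0.374.

0.374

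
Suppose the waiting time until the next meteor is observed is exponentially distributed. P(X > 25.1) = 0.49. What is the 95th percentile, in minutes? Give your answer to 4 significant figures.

105.4

e^(−λ·25.1) = 0.49 ⇒ λ = −ln(0.49)/25.1 = 0.0284203.
95th percentile: 1 − e^(−λt) = 0.95, t = −ln(0.05)/λ = 105.408 minutes.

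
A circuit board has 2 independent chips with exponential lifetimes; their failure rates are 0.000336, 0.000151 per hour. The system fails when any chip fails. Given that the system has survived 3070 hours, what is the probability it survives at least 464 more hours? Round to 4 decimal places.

0.7977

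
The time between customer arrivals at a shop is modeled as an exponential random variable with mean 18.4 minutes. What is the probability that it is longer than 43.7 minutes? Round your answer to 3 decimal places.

The rate is λ = 1/18.4 = 0.0543478 per minute.
P(X > 43.7) = e^(−λ·43.7) = e^(−2.375) ≈ 0.093.

0.093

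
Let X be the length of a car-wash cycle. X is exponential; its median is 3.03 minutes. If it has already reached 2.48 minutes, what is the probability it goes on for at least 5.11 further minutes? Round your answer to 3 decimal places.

For an exponential, median = ln(2)/λ, so λ = ln 2 / 3.03 = 0.228761 per minute.
P(X > s+t | X > s) = e^(−λ(s+t))/e^(−λs) = e^(−λt), independent of s = 2.48.
P(X > 5.11) = e^(−1.169) ≈ 0.311.

0.311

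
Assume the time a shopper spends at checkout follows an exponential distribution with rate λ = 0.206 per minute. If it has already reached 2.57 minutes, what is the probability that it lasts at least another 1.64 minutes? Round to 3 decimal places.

The exponential is memoryless, so the remaining time is again Exp(λ): the condition X > 2.57 is irrelevant.
P(X > 1.64) = e^(−0.33784) ≈ 0.713.

0.713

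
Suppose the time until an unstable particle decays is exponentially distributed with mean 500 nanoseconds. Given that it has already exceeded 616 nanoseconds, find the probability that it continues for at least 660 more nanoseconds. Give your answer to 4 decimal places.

0.2671

The rate is λ = 1/500 = 0.002 per nanosecond.
The exponential is memoryless, so the remaining time is again Exp(λ): the condition X > 616 is irrelevant.
P(X > 660) = e^(−1.32) ≈ 0.2671.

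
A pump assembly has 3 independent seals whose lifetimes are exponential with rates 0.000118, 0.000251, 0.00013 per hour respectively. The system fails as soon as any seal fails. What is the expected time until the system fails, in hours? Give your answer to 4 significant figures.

2004

The time to first failure is exponential with rate Σλ = 0.000118 + 0.000251 + 0.00013 = 0.000499.
E[min] = 1/Σλ = 1/0.000499 = 2004.01 hours.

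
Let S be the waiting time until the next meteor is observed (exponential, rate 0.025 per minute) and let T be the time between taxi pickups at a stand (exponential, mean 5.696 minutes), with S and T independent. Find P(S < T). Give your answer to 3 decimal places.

λ_1 = 0.025, λ_2 = 1/5.696 = 0.175562.
For independent exponentials, P(S < T) = λ_1/(λ_1+λ_2) = 0.025/0.200562 ≈ 0.125.

0.125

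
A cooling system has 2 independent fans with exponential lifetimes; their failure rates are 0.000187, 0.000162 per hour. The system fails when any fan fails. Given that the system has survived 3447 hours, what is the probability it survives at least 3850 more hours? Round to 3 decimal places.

Time to first failure ~ Exp(Σλ) with Σλ = 0.000349.
By memorylessness, P(T > 3447+3850 | T > 3447) = P(T > 3850) = e^(−0.000349·3850) ≈ 0.261.

0.261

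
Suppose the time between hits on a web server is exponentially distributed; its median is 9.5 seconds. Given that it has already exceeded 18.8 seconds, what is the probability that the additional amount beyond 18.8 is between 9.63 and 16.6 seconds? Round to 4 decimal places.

For an exponential, median = ln(2)/λ, so λ = ln 2 / 9.5 = 0.0729629 per second.
Memoryless: the residual past 18.8 is again Exp(λ).
P(9.63 < residual < 16.6) = e^(−λ·9.63) − e^(−λ·16.6) = 0.49528 − 0.29784 ≈ 0.1974.

0.1974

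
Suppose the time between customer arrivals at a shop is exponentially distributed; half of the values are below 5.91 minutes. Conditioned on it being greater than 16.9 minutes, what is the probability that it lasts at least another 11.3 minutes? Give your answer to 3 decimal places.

For an exponential, median = ln(2)/λ, so λ = ln 2 / 5.91 = 0.117284 per minute.
The exponential is memoryless, so the remaining time is again Exp(λ): the condition X > 16.9 is irrelevant.
P(X > 11.3) = e^(−1.3253) ≈ 0.266.

0.266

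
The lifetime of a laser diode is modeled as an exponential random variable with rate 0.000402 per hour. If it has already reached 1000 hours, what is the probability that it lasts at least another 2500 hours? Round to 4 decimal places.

0.3660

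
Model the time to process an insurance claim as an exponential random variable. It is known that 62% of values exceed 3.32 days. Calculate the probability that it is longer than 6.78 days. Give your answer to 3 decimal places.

e^(−λ·3.32) = 0.62 ⇒ λ = −ln(0.62)/3.32 = 0.143987.
P(X > 6.78) = e^(−0.143987·6.78) = e^(−0.97623) ≈ 0.377.

0.377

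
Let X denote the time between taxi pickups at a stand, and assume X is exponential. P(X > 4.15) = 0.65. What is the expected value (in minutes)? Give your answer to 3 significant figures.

9.63

e^(−λ·4.15) = 0.65 ⇒ λ = −ln(0.65)/4.15 = 0.103803.
Mean = 1/λ = 9.63362 minutes.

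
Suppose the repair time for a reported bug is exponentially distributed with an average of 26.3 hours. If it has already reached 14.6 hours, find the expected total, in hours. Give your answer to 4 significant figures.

The rate is λ = 1/26.3 = 0.0380228 per hour.
By memorylessness, E[X | X > 14.6] = 14.6 + 1/λ = 14.6 + 26.3 = 40.9 hours.

40.90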